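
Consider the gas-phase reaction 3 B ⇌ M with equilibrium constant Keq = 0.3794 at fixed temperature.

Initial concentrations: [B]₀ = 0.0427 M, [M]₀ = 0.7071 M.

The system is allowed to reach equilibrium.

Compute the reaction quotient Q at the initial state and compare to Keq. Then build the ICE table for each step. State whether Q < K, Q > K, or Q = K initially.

Q₀ = 9082 vs Keq = 0.3794 ⇒ Q>K, reverse
Step 1:
                   B          M
  init        0.0427     0.7071
  Δ           0.9631     -0.321
  eq           1.006     0.3861
  solve Keq expr → x = -0.321; check Q = 0.3794

Q₀ = 9082; Q > K (proceeds reverse)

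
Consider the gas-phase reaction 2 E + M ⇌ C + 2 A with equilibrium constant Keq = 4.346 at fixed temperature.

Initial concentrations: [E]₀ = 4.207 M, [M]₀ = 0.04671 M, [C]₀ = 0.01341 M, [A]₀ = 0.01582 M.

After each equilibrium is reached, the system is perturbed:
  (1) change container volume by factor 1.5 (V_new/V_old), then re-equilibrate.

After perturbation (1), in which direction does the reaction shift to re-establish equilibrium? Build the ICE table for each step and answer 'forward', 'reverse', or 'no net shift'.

Direction: no net shift

Q₀ = 4.0596e-06 vs Keq = 4.346 ⇒ Q<K, forward
Step 1:
                  E         M         C         A
  I           4.207   0.04671   0.01341   0.01582
  C         -0.0934   -0.0467    0.0467    0.0934
  E           4.114 9.7504e-06   0.06011    0.1092
  solve Keq expr → x = 0.0467; check Q = 4.346
Then change container volume by factor 1.5 (V_new/V_old).
Step 2:
                  E         M         C         A
  I           2.742 6.5003e-06   0.04007   0.07281
  C               0         0         0         0
  E           2.742 6.5003e-06   0.04007   0.07281
  solve Keq expr → x = 0; check Q = 4.346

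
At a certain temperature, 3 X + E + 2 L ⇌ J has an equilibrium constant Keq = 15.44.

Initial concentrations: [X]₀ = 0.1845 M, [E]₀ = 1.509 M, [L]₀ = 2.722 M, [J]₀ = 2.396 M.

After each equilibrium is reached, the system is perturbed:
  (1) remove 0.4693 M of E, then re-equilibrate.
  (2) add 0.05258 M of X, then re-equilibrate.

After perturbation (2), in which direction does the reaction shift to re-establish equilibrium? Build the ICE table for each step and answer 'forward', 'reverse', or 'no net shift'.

Direction: forward

Q₀ = 34.12 vs Keq = 15.44 ⇒ Q>K, reverse
Step 1:
                   X          E          L          J
  Initial     0.1845      1.509      2.722      2.396
  Change      0.0523    0.01743    0.03487   -0.01743
  Equil       0.2368      1.526      2.757      2.379
  solve Keq expr → x = -0.01743; check Q = 15.44
Then remove 0.4693 M of E.
Step 2:
                   X          E          L          J
  Initial     0.2368      1.057      2.757      2.379
  Change     0.02848   0.009493    0.01899  -0.009493
  Equil       0.2653      1.067      2.776      2.369
  solve Keq expr → x = -0.009493; check Q = 15.44
Then add 0.05258 M of X.
Step 3:
                   X          E          L          J
  Initial     0.3179      1.067      2.776      2.369
  Change    -0.04852   -0.01617   -0.03235    0.01617
  Equil       0.2693       1.05      2.744      2.385
  solve Keq expr → x = 0.01617; check Q = 15.44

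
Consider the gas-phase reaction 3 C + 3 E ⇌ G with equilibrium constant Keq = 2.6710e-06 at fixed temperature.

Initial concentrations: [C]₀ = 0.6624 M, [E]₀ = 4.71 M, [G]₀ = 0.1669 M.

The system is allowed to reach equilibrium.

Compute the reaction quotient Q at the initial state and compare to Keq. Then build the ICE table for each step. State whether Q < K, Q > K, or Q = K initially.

Q₀ = 0.005496 vs Keq = 2.6710e-06 ⇒ Q>K, reverse
Step 1:
                    C           E           G
  Initial      0.6624        4.71      0.1669
  Change       0.4989      0.4989     -0.1663
  Equil         1.161       5.209  5.9126e-04
  solve Keq expr → x = -0.1663; check Q = 2.6710e-06

Q₀ = 0.005496; Q > K (proceeds reverse)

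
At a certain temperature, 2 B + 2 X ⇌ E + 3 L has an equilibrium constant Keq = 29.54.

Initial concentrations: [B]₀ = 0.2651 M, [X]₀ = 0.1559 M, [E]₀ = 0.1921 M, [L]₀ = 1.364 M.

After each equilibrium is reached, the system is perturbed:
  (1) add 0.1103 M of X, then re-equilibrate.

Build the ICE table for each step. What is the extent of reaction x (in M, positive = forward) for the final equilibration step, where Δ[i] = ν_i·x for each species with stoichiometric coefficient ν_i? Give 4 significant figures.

x = 0.01942 M

Q₀ = 285.4 vs Keq = 29.54 ⇒ Q>K, reverse
Step 1:
                    B           X           E           L
  Initial      0.2651      0.1559      0.1921       1.364
  Change      0.09931     0.09931    -0.04966      -0.149
  Equil        0.3644      0.2552      0.1424       1.215
  solve Keq expr → x = -0.04966; check Q = 29.54
Then add 0.1103 M of X.
Step 2:
                    B           X           E           L
  Initial      0.3644      0.3655      0.1424       1.215
  Change     -0.03884    -0.03884     0.01942     0.05826
  Equil        0.3256      0.3267      0.1619       1.273
  solve Keq expr → x = 0.01942; check Q = 29.54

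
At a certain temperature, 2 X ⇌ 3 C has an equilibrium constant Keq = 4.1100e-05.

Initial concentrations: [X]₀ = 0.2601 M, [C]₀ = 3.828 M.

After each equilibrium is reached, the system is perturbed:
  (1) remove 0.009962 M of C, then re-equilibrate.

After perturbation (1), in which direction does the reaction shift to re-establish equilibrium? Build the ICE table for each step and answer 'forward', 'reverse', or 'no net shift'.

Q₀ = 829.2 vs Keq = 4.1100e-05 ⇒ Q>K, reverse
Step 1:
                  X         C
  I          0.2601     3.828
  C           2.507     -3.76
  E           2.767   0.06801
  solve Keq expr → x = -1.253; check Q = 4.1100e-05
Then remove 0.009962 M of C.
Step 2:
                  X         C
  I           2.767   0.05805
  C        -0.00657  0.009854
  E            2.76   0.06791
  solve Keq expr → x = 0.003285; check Q = 4.1100e-05

Direction: forward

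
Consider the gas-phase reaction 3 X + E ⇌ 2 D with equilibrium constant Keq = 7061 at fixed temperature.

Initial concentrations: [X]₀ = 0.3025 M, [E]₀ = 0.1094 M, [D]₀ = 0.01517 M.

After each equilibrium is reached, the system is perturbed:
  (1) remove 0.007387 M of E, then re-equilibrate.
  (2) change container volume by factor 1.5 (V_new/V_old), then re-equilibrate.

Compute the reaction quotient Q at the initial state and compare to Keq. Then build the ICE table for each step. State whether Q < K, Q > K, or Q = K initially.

Q₀ = 0.07599 vs Keq = 7061 ⇒ Q<K, forward
Step 1:
                  X         E         D
  I          0.3025    0.1094   0.01517
  C         -0.2471  -0.08238    0.1648
  E         0.05536   0.02702    0.1799
  solve Keq expr → x = 0.08238; check Q = 7061
Then remove 0.007387 M of E.
Step 2:
                  X         E         D
  I         0.05536   0.01963    0.1799
  C        0.004196  0.001399 -0.002798
  E         0.05956   0.02103    0.1771
  solve Keq expr → x = -0.001399; check Q = 7061
Then change container volume by factor 1.5 (V_new/V_old).
Step 3:
                  X         E         D
  I         0.03971   0.01402    0.1181
  C        0.007934  0.002645 -0.005289
  E         0.04764   0.01667    0.1128
  solve Keq expr → x = -0.002645; check Q = 7061

Q₀ = 0.07599; Q < K (proceeds forward)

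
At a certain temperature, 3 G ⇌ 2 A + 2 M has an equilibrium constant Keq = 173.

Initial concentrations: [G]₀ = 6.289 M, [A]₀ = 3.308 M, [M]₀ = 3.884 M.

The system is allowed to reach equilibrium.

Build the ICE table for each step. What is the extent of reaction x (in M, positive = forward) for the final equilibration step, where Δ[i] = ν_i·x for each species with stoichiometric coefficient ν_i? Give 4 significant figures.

Q₀ = 0.6637 vs Keq = 173 ⇒ Q<K, forward
Step 1:
                   G          A          M
  Initial      6.289      3.308      3.884
  Change       -4.17       2.78       2.78
  Equil        2.119      6.088      6.664
  solve Keq expr → x = 1.39; check Q = 173

x = 1.39 M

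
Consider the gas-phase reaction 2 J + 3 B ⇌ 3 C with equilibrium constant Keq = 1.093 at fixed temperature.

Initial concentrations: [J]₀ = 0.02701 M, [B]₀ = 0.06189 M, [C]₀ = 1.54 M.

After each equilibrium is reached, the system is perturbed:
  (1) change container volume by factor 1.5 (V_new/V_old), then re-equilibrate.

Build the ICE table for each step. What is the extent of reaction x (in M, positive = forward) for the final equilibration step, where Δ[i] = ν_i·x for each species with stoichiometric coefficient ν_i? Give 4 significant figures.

x = -0.01812 M

Q₀ = 2.1118e+07 vs Keq = 1.093 ⇒ Q>K, reverse
Step 1:
                  J         B         C
  init      0.02701   0.06189      1.54
  Δ          0.5746    0.8619   -0.8619
  eq         0.6016    0.9238    0.6781
  solve Keq expr → x = -0.2873; check Q = 1.093
Then change container volume by factor 1.5 (V_new/V_old).
Step 2:
                  J         B         C
  init       0.4011    0.6158    0.4521
  Δ         0.03623   0.05435  -0.05435
  eq         0.4373    0.6702    0.3977
  solve Keq expr → x = -0.01812; check Q = 1.093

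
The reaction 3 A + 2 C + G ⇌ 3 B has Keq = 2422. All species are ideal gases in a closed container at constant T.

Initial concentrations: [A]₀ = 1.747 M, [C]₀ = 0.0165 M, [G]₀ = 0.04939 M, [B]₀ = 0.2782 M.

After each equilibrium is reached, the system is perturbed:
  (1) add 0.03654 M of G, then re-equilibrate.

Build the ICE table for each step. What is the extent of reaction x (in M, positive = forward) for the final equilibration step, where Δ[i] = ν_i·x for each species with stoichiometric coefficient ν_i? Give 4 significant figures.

Q₀ = 300.3 vs Keq = 2422 ⇒ Q<K, forward
Step 1:
                    A           C           G           B
  Initial       1.747      0.0165     0.04939      0.2782
  Change      -0.0147   -0.009802   -0.004901      0.0147
  Equil         1.732    0.006698     0.04449      0.2929
  solve Keq expr → x = 0.004901; check Q = 2422
Then add 0.03654 M of G.
Step 2:
                    A           C           G           B
  Initial       1.732    0.006698     0.08103      0.2929
  Change    -0.002454   -0.001636 -8.1804e-04    0.002454
  Equil          1.73    0.005062     0.08021      0.2954
  solve Keq expr → x = 8.1804e-04; check Q = 2422

x = 8.1804e-04 M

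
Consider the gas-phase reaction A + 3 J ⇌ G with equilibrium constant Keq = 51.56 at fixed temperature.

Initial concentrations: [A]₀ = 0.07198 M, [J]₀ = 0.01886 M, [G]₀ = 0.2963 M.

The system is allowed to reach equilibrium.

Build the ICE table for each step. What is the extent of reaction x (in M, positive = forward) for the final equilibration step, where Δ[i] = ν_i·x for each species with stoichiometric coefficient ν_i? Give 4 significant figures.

Q₀ = 6.1361e+05 vs Keq = 51.56 ⇒ Q>K, reverse
Step 1:
                    A           J           G
  init        0.07198     0.01886      0.2963
  Δ           0.09058      0.2718    -0.09058
  eq           0.1626      0.2906      0.2057
  solve Keq expr → x = -0.09058; check Q = 51.56

x = -0.09058 M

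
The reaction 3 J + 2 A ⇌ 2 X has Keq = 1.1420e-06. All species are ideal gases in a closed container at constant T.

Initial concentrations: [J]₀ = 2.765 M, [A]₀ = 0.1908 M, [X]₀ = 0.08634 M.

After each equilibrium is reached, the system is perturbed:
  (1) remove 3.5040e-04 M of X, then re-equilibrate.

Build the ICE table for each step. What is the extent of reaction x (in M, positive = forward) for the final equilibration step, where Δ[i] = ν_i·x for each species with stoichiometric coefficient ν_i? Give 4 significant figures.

x = 1.7409e-04 M

Q₀ = 0.009687 vs Keq = 1.1420e-06 ⇒ Q>K, reverse
Step 1:
                  J         A         X
  I           2.765    0.1908   0.08634
  C          0.1273   0.08489  -0.08489
  E           2.892    0.2757  0.001449
  solve Keq expr → x = -0.04245; check Q = 1.1420e-06
Then remove 3.5040e-04 M of X.
Step 2:
                  J         A         X
  I           2.892    0.2757  0.001099
  C       -5.2227e-04 -3.4818e-04 3.4818e-04
  E           2.892    0.2753  0.001447
  solve Keq expr → x = 1.7409e-04; check Q = 1.1420e-06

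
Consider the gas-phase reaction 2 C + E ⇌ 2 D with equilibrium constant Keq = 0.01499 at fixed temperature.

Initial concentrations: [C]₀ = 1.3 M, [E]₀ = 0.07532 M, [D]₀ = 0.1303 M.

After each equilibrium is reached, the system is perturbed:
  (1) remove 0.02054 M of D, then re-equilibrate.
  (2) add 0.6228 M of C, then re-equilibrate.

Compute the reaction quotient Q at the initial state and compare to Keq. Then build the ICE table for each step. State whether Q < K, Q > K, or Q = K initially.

Q₀ = 0.1334 vs Keq = 0.01499 ⇒ Q>K, reverse
Step 1:
                  C         E         D
  init          1.3   0.07532    0.1303
  Δ         0.07393   0.03697  -0.07393
  eq          1.374    0.1123   0.05637
  solve Keq expr → x = -0.03697; check Q = 0.01499
Then remove 0.02054 M of D.
Step 2:
                  C         E         D
  init        1.374    0.1123   0.03583
  Δ        -0.01759 -0.008797   0.01759
  eq          1.356    0.1035   0.05342
  solve Keq expr → x = 0.008797; check Q = 0.01499
Then add 0.6228 M of C.
Step 3:
                  C         E         D
  init        1.979    0.1035   0.05342
  Δ        -0.01993 -0.009967   0.01993
  eq          1.959   0.09352   0.07336
  solve Keq expr → x = 0.009967; check Q = 0.01499

Q₀ = 0.1334; Q > K (proceeds reverse)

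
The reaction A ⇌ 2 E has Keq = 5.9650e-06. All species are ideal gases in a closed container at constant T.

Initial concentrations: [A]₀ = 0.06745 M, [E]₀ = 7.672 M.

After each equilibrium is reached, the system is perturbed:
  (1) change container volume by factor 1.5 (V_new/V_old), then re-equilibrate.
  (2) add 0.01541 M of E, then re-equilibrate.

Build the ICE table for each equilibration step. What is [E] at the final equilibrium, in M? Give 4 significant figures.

Q₀ = 872.6 vs Keq = 5.9650e-06 ⇒ Q>K, reverse
Step 1:
                   A          E
  Initial    0.06745      7.672
  Change       3.834     -7.667
  Equil        3.901   0.004824
  solve Keq expr → x = -3.834; check Q = 5.9650e-06
Then change container volume by factor 1.5 (V_new/V_old).
Step 2:
                   A          E
  Initial      2.601   0.003216
  Change  -3.6124e-04 7.2249e-04
  Equil          2.6   0.003938
  solve Keq expr → x = 3.6124e-04; check Q = 5.9650e-06
Then add 0.01541 M of E.
Step 3:
                   A          E
  Initial        2.6    0.01935
  Change    0.007702    -0.0154
  Equil        2.608   0.003944
  solve Keq expr → x = -0.007702; check Q = 5.9650e-06

[E]_eq = 0.003944 M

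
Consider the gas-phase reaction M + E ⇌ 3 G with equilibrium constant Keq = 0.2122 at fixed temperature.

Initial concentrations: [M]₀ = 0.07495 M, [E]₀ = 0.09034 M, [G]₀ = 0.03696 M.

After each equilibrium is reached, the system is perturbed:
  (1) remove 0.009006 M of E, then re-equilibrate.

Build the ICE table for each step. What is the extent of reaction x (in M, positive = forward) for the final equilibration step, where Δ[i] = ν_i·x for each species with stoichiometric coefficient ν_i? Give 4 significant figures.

Q₀ = 0.007457 vs Keq = 0.2122 ⇒ Q<K, forward
Step 1:
                    M           E           G
  Initial     0.07495     0.09034     0.03696
  Change     -0.01916    -0.01916     0.05749
  Equil       0.05579     0.07118     0.09445
  solve Keq expr → x = 0.01916; check Q = 0.2122
Then remove 0.009006 M of E.
Step 2:
                    M           E           G
  Initial     0.05579     0.06217     0.09445
  Change     0.001036    0.001036   -0.003107
  Equil       0.05682     0.06321     0.09134
  solve Keq expr → x = -0.001036; check Q = 0.2122

x = -0.001036 M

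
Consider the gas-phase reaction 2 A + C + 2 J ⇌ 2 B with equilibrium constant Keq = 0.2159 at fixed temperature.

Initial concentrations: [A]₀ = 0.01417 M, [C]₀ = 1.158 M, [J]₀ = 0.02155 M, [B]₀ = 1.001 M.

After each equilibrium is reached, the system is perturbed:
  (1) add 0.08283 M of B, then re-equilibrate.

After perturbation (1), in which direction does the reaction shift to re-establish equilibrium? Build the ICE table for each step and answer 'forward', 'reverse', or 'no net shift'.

Q₀ = 9.2795e+06 vs Keq = 0.2159 ⇒ Q>K, reverse
Step 1:
                    A           C           J           B
  Initial     0.01417       1.158     0.02155       1.001
  Change       0.7037      0.3519      0.7037     -0.7037
  Equil        0.7179        1.51      0.7253      0.2973
  solve Keq expr → x = -0.3519; check Q = 0.2159
Then add 0.08283 M of B.
Step 2:
                    A           C           J           B
  Initial      0.7179        1.51      0.7253      0.3801
  Change       0.0435     0.02175      0.0435     -0.0435
  Equil        0.7614       1.532      0.7688      0.3366
  solve Keq expr → x = -0.02175; check Q = 0.2159

Direction: reverse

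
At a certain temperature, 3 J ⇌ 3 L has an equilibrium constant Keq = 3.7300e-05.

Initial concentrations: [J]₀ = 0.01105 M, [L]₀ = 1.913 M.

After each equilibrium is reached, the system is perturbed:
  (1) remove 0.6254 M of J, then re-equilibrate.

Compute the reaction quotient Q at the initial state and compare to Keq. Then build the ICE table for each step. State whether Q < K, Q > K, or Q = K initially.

Q₀ = 5.1887e+06; Q > K (proceeds reverse)

Q₀ = 5.1887e+06 vs Keq = 3.7300e-05 ⇒ Q>K, reverse
Step 1:
                    J           L
  Initial     0.01105       1.913
  Change        1.851      -1.851
  Equil         1.862     0.06221
  solve Keq expr → x = -0.6169; check Q = 3.7300e-05
Then remove 0.6254 M of J.
Step 2:
                    J           L
  Initial       1.236     0.06221
  Change      0.02022    -0.02022
  Equil         1.257     0.04199
  solve Keq expr → x = -0.00674; check Q = 3.7300e-05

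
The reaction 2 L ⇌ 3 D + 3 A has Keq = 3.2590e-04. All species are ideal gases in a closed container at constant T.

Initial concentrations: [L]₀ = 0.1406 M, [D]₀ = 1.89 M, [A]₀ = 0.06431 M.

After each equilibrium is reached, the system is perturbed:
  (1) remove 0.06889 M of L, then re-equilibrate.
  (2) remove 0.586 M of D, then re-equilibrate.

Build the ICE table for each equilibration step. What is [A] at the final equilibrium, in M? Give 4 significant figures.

Q₀ = 0.09083 vs Keq = 3.2590e-04 ⇒ Q>K, reverse
Step 1:
                    L           D           A
  init         0.1406        1.89     0.06431
  Δ           0.03504    -0.05256    -0.05256
  eq           0.1756       1.837     0.01175
  solve Keq expr → x = -0.01752; check Q = 3.2590e-04
Then remove 0.06889 M of L.
Step 2:
                    L           D           A
  init         0.1068       1.837     0.01175
  Δ          0.002128   -0.003192   -0.003192
  eq           0.1089       1.834    0.008555
  solve Keq expr → x = -0.001064; check Q = 3.2590e-04
Then remove 0.586 M of D.
Step 3:
                    L           D           A
  init         0.1089       1.248    0.008555
  Δ         -0.002523    0.003784    0.003784
  eq           0.1064       1.252     0.01234
  solve Keq expr → x = 0.001261; check Q = 3.2590e-04

[A]_eq = 0.01234 M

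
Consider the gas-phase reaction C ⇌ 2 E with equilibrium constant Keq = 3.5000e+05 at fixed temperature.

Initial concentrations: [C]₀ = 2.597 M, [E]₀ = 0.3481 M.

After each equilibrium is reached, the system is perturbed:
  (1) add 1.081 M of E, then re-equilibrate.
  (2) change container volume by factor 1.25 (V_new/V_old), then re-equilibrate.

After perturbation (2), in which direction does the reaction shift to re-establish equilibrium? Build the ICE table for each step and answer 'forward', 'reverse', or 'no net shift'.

Direction: forward

Q₀ = 0.04666 vs Keq = 3.5000e+05 ⇒ Q<K, forward
Step 1:
                  C         E
  I           2.597    0.3481
  C          -2.597     5.194
  E       8.7751e-05     5.542
  solve Keq expr → x = 2.597; check Q = 3.5000e+05
Then add 1.081 M of E.
Step 2:
                  C         E
  I       8.7751e-05     6.623
  C       3.7569e-05 -7.5138e-05
  E       1.2532e-04     6.623
  solve Keq expr → x = -3.7569e-05; check Q = 3.5000e+05
Then change container volume by factor 1.25 (V_new/V_old).
Step 3:
                  C         E
  I       1.0026e-04     5.298
  C       -2.0050e-05 4.0100e-05
  E       8.0206e-05     5.298
  solve Keq expr → x = 2.0050e-05; check Q = 3.5000e+05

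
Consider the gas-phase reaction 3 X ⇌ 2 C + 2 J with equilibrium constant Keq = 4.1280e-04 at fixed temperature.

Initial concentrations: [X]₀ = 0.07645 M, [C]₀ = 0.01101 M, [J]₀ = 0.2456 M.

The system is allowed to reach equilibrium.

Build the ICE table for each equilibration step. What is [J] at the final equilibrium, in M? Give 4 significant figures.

[J]_eq = 0.2369 M

Q₀ = 0.01636 vs Keq = 4.1280e-04 ⇒ Q>K, reverse
Step 1:
                   X          C          J
  init       0.07645    0.01101     0.2456
  Δ          0.01307  -0.008713  -0.008713
  eq         0.08952   0.002297     0.2369
  solve Keq expr → x = -0.004356; check Q = 4.1280e-04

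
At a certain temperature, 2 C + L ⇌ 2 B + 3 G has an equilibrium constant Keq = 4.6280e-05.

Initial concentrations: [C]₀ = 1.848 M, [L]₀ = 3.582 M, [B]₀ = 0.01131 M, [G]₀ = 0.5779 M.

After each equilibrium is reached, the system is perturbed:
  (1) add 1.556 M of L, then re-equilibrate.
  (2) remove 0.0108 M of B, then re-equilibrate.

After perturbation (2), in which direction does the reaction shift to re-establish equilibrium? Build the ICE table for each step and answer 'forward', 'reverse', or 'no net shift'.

Q₀ = 2.0182e-06 vs Keq = 4.6280e-05 ⇒ Q<K, forward
Step 1:
                   C          L          B          G
  init         1.848      3.582    0.01131     0.5779
  Δ         -0.03518   -0.01759    0.03518    0.05277
  eq           1.813      3.564    0.04649     0.6307
  solve Keq expr → x = 0.01759; check Q = 4.6280e-05
Then add 1.556 M of L.
Step 2:
                   C          L          B          G
  init         1.813       5.12    0.04649     0.6307
  Δ        -0.007523  -0.003761   0.007523    0.01128
  eq           1.805      5.117    0.05401      0.642
  solve Keq expr → x = 0.003761; check Q = 4.6280e-05
Then remove 0.0108 M of B.
Step 3:
                   C          L          B          G
  init         1.805      5.117    0.04321      0.642
  Δ        -0.008881  -0.004441   0.008881    0.01332
  eq           1.796      5.112    0.05209     0.6553
  solve Keq expr → x = 0.004441; check Q = 4.6280e-05

Direction: forward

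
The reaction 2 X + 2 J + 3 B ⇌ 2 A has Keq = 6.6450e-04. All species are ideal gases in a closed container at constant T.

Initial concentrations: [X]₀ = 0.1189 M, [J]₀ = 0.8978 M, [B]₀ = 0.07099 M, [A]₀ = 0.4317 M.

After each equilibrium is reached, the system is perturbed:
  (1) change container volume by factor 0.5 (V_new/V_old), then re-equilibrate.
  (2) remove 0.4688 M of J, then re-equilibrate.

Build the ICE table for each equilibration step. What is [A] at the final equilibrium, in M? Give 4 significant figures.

Q₀ = 4.5714e+04 vs Keq = 6.6450e-04 ⇒ Q>K, reverse
Step 1:
                    X           J           B           A
  Initial      0.1189      0.8978     0.07099      0.4317
  Change       0.4209      0.4209      0.6313     -0.4209
  Equil        0.5398       1.319      0.7023      0.0108
  solve Keq expr → x = -0.2104; check Q = 6.6450e-04
Then change container volume by factor 0.5 (V_new/V_old).
Step 2:
                    X           J           B           A
  Initial        1.08       2.637       1.405      0.0216
  Change     -0.07567    -0.07567     -0.1135     0.07567
  Equil         1.004       2.562       1.291     0.09727
  solve Keq expr → x = 0.03783; check Q = 6.6450e-04
Then remove 0.4688 M of J.
Step 3:
                    X           J           B           A
  Initial       1.004       2.093       1.291     0.09727
  Change      0.01413     0.01413      0.0212    -0.01413
  Equil         1.018       2.107       1.312     0.08314
  solve Keq expr → x = -0.007066; check Q = 6.6450e-04

[A]_eq = 0.08314 M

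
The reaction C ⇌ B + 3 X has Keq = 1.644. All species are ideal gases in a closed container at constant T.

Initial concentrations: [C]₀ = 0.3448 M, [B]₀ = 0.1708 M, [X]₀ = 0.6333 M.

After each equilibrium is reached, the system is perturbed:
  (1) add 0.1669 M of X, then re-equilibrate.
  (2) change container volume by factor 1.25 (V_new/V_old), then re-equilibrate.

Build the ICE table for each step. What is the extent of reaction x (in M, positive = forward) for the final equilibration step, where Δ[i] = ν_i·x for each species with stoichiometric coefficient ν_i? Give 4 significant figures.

Q₀ = 0.1258 vs Keq = 1.644 ⇒ Q<K, forward
Step 1:
                  C         B         X
  Initial    0.3448    0.1708    0.6333
  Change    -0.1355    0.1355    0.4064
  Equil      0.2093    0.3063      1.04
  solve Keq expr → x = 0.1355; check Q = 1.644
Then add 0.1669 M of X.
Step 2:
                  C         B         X
  Initial    0.2093    0.3063     1.207
  Change    0.02855  -0.02855  -0.08566
  Equil      0.2379    0.2777     1.121
  solve Keq expr → x = -0.02855; check Q = 1.644
Then change container volume by factor 1.25 (V_new/V_old).
Step 3:
                  C         B         X
  Initial    0.1903    0.2222    0.8967
  Change   -0.03436   0.03436    0.1031
  Equil       0.156    0.2565    0.9998
  solve Keq expr → x = 0.03436; check Q = 1.644

x = 0.03436 M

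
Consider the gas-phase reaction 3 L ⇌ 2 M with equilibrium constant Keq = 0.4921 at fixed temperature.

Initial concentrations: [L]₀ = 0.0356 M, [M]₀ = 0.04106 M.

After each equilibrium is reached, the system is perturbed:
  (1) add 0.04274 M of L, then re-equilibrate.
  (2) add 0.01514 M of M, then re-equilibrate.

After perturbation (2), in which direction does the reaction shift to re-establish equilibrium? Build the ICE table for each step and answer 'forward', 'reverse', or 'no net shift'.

Direction: reverse

Q₀ = 37.37 vs Keq = 0.4921 ⇒ Q>K, reverse
Step 1:
                   L          M
  init        0.0356    0.04106
  Δ           0.0398   -0.02654
  eq          0.0754    0.01452
  solve Keq expr → x = -0.01327; check Q = 0.4921
Then add 0.04274 M of L.
Step 2:
                   L          M
  init        0.1181    0.01452
  Δ         -0.01372   0.009147
  eq          0.1044    0.02367
  solve Keq expr → x = 0.004573; check Q = 0.4921
Then add 0.01514 M of M.
Step 3:
                   L          M
  init        0.1044    0.03881
  Δ          0.01486   -0.00991
  eq          0.1193     0.0289
  solve Keq expr → x = -0.004955; check Q = 0.4921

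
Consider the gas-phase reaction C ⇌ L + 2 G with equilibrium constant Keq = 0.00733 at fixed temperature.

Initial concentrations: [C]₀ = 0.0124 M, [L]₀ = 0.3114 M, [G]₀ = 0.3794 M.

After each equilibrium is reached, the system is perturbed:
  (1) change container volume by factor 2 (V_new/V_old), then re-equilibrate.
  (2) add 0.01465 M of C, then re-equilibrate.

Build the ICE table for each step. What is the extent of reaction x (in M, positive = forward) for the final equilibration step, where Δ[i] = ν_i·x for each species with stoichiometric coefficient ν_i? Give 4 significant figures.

Q₀ = 3.615 vs Keq = 0.00733 ⇒ Q>K, reverse
Step 1:
                  C         L         G
  I          0.0124    0.3114    0.3794
  C          0.1474   -0.1474   -0.2949
  E          0.1598     0.164   0.08453
  solve Keq expr → x = -0.1474; check Q = 0.00733
Then change container volume by factor 2 (V_new/V_old).
Step 2:
                  C         L         G
  I         0.07992   0.08198   0.04227
  C        -0.01424   0.01424   0.02847
  E         0.06568   0.09622   0.07074
  solve Keq expr → x = 0.01424; check Q = 0.00733
Then add 0.01465 M of C.
Step 3:
                  C         L         G
  I         0.08033   0.09622   0.07074
  C       -0.002599  0.002599  0.005198
  E         0.07773   0.09882   0.07593
  solve Keq expr → x = 0.002599; check Q = 0.00733

x = 0.002599 M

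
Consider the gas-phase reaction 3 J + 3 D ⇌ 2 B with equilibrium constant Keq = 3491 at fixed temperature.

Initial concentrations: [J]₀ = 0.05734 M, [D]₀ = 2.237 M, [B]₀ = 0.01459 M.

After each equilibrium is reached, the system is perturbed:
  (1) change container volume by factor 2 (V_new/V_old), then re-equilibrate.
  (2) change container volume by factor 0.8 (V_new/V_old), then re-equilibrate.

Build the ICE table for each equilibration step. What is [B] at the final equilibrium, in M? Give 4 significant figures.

[B]_eq = 0.02991 M

Q₀ = 0.1009 vs Keq = 3491 ⇒ Q<K, forward
Step 1:
                  J         D         B
  I         0.05734     2.237   0.01459
  C        -0.05324  -0.05324   0.03549
  E        0.004101     2.184   0.05008
  solve Keq expr → x = 0.01775; check Q = 3491
Then change container volume by factor 2 (V_new/V_old).
Step 2:
                  J         D         B
  I        0.002051     1.092   0.02504
  C         0.00284   0.00284 -0.001893
  E        0.004891     1.095   0.02315
  solve Keq expr → x = -9.4672e-04; check Q = 3491
Then change container volume by factor 0.8 (V_new/V_old).
Step 3:
                  J         D         B
  I        0.006114     1.368   0.02893
  C       -0.001467 -0.001467 9.7774e-04
  E        0.004647     1.367   0.02991
  solve Keq expr → x = 4.8887e-04; check Q = 3491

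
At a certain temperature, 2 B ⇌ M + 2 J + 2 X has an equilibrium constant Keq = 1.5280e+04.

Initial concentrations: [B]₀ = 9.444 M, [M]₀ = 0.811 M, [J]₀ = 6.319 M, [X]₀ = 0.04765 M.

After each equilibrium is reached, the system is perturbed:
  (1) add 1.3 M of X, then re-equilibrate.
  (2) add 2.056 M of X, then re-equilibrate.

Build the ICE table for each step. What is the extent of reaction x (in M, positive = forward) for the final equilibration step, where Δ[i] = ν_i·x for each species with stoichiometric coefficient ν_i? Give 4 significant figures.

x = -0.1561 M

Q₀ = 8.2439e-04 vs Keq = 1.5280e+04 ⇒ Q<K, forward
Step 1:
                   B          M          J          X
  Initial      9.444      0.811      6.319    0.04765
  Change      -7.597      3.798      7.597      7.597
  Equil        1.847      4.609      13.92      7.644
  solve Keq expr → x = 3.798; check Q = 1.5280e+04
Then add 1.3 M of X.
Step 2:
                   B          M          J          X
  Initial      1.847      4.609      13.92      8.944
  Change      0.2085    -0.1043    -0.2085    -0.2085
  Equil        2.056      4.505      13.71      8.736
  solve Keq expr → x = -0.1043; check Q = 1.5280e+04
Then add 2.056 M of X.
Step 3:
                   B          M          J          X
  Initial      2.056      4.505      13.71      10.79
  Change      0.3121    -0.1561    -0.3121    -0.3121
  Equil        2.368      4.349      13.39      10.48
  solve Keq expr → x = -0.1561; check Q = 1.5280e+04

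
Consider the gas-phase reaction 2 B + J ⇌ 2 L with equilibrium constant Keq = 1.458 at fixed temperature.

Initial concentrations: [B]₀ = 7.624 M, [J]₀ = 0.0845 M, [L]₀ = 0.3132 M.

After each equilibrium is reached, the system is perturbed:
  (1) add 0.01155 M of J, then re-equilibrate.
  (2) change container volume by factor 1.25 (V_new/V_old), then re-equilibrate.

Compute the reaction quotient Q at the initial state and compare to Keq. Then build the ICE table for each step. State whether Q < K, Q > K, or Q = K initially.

Q₀ = 0.01997; Q < K (proceeds forward)

Q₀ = 0.01997 vs Keq = 1.458 ⇒ Q<K, forward
Step 1:
                  B         J         L
  Initial     7.624    0.0845    0.3132
  Change    -0.1634   -0.0817    0.1634
  Equil       7.461  0.002799    0.4766
  solve Keq expr → x = 0.0817; check Q = 1.458
Then add 0.01155 M of J.
Step 2:
                  B         J         L
  Initial     7.461   0.01435    0.4766
  Change   -0.02252  -0.01126   0.02252
  Equil       7.438  0.003088    0.4991
  solve Keq expr → x = 0.01126; check Q = 1.458
Then change container volume by factor 1.25 (V_new/V_old).
Step 3:
                  B         J         L
  Initial      5.95  0.002471    0.3993
  Change   0.001196 5.9798e-04 -0.001196
  Equil       5.952  0.003069    0.3981
  solve Keq expr → x = -5.9798e-04; check Q = 1.458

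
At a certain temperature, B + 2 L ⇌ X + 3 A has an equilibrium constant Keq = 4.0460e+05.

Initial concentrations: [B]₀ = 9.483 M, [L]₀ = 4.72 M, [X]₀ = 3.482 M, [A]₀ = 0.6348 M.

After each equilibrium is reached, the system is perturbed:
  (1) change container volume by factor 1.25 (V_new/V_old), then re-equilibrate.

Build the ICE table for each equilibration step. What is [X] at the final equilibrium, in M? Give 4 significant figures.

Q₀ = 0.004216 vs Keq = 4.0460e+05 ⇒ Q<K, forward
Step 1:
                  B         L         X         A
  I           9.483      4.72     3.482    0.6348
  C          -2.345     -4.69     2.345     7.035
  E           7.138   0.03017     5.827      7.67
  solve Keq expr → x = 2.345; check Q = 4.0460e+05
Then change container volume by factor 1.25 (V_new/V_old).
Step 2:
                  B         L         X         A
  I            5.71   0.02414     4.662     6.136
  C       -0.001261 -0.002523  0.001261  0.003784
  E           5.709   0.02161     4.663     6.139
  solve Keq expr → x = 0.001261; check Q = 4.0460e+05

[X]_eq = 4.663 M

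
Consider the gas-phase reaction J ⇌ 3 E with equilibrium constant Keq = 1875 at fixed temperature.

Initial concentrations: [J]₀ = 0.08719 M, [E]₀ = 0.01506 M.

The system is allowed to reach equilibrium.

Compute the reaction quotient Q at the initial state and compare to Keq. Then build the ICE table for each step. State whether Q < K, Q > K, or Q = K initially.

Q₀ = 3.9175e-05; Q < K (proceeds forward)

Q₀ = 3.9175e-05 vs Keq = 1875 ⇒ Q<K, forward
Step 1:
                    J           E
  init        0.08719     0.01506
  Δ          -0.08718      0.2615
  eq       1.1286e-05      0.2766
  solve Keq expr → x = 0.08718; check Q = 1875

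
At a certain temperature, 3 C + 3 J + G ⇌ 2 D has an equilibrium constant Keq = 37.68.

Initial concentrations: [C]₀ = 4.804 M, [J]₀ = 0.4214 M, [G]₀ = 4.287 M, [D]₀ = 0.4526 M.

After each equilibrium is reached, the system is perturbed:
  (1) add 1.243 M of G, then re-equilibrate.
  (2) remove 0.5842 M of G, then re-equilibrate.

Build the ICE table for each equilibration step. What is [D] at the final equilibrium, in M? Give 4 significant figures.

Q₀ = 0.005759 vs Keq = 37.68 ⇒ Q<K, forward
Step 1:
                  C         J         G         D
  I           4.804    0.4214     4.287    0.4526
  C         -0.3879   -0.3879   -0.1293    0.2586
  E           4.416   0.03347     4.158    0.7112
  solve Keq expr → x = 0.1293; check Q = 37.68
Then add 1.243 M of G.
Step 2:
                  C         J         G         D
  I           4.416   0.03347     5.401    0.7112
  C       -0.002722 -0.002722 -9.0724e-04  0.001814
  E           4.413   0.03075       5.4     0.713
  solve Keq expr → x = 9.0724e-04; check Q = 37.68
Then remove 0.5842 M of G.
Step 3:
                  C         J         G         D
  I           4.413   0.03075     4.816     0.713
  C        0.001164  0.001164 3.8793e-04 -7.7585e-04
  E           4.415   0.03191     4.816    0.7123
  solve Keq expr → x = -3.8793e-04; check Q = 37.68

[D]_eq = 0.7123 M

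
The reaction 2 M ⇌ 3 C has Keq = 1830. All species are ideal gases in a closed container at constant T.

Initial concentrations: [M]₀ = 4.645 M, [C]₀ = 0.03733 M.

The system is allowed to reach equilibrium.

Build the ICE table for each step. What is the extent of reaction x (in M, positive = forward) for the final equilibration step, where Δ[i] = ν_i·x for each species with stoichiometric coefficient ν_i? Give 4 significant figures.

x = 2.132 M

Q₀ = 2.4110e-06 vs Keq = 1830 ⇒ Q<K, forward
Step 1:
                   M          C
  I            4.645    0.03733
  C           -4.264      6.395
  E           0.3814      6.433
  solve Keq expr → x = 2.132; check Q = 1830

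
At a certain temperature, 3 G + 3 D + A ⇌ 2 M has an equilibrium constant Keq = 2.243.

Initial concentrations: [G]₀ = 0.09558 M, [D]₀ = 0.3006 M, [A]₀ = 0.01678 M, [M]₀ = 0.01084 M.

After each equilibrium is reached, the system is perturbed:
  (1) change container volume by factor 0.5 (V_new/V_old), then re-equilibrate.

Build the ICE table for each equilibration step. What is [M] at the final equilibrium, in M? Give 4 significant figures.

Q₀ = 295.3 vs Keq = 2.243 ⇒ Q>K, reverse
Step 1:
                   G          D          A          M
  I          0.09558     0.3006    0.01678    0.01084
  C          0.01415    0.01415   0.004715  -0.009431
  E           0.1097     0.3147     0.0215   0.001409
  solve Keq expr → x = -0.004715; check Q = 2.243
Then change container volume by factor 0.5 (V_new/V_old).
Step 2:
                   G          D          A          M
  I           0.2195     0.6295    0.04299   0.002819
  C         -0.01521   -0.01521  -0.005071    0.01014
  E           0.2042     0.6143    0.03792    0.01296
  solve Keq expr → x = 0.005071; check Q = 2.243

[M]_eq = 0.01296 M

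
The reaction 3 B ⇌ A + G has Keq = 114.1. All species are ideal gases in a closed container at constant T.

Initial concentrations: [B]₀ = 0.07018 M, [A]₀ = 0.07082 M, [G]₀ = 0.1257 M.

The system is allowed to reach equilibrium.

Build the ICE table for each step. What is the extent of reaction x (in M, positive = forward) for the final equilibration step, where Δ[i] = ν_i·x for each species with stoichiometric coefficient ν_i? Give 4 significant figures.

x = 0.008296 M

Q₀ = 25.75 vs Keq = 114.1 ⇒ Q<K, forward
Step 1:
                    B           A           G
  init        0.07018     0.07082      0.1257
  Δ          -0.02489    0.008296    0.008296
  eq          0.04529     0.07912       0.134
  solve Keq expr → x = 0.008296; check Q = 114.1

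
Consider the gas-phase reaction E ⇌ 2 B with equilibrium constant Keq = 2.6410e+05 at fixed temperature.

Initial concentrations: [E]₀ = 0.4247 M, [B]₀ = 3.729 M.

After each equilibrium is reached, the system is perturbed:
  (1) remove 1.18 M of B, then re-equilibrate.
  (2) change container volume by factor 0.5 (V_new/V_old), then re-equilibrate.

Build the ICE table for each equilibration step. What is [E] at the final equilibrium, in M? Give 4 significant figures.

[E]_eq = 1.7490e-04 M

Q₀ = 32.74 vs Keq = 2.6410e+05 ⇒ Q<K, forward
Step 1:
                  E         B
  Initial    0.4247     3.729
  Change    -0.4246    0.8492
  Equil   7.9365e-05     4.578
  solve Keq expr → x = 0.4246; check Q = 2.6410e+05
Then remove 1.18 M of B.
Step 2:
                  E         B
  Initial 7.9365e-05     3.398
  Change  -3.5637e-05 7.1274e-05
  Equil   4.3728e-05     3.398
  solve Keq expr → x = 3.5637e-05; check Q = 2.6410e+05
Then change container volume by factor 0.5 (V_new/V_old).
Step 3:
                  E         B
  Initial 8.7456e-05     6.797
  Change  8.7447e-05 -1.7489e-04
  Equil   1.7490e-04     6.796
  solve Keq expr → x = -8.7447e-05; check Q = 2.6410e+05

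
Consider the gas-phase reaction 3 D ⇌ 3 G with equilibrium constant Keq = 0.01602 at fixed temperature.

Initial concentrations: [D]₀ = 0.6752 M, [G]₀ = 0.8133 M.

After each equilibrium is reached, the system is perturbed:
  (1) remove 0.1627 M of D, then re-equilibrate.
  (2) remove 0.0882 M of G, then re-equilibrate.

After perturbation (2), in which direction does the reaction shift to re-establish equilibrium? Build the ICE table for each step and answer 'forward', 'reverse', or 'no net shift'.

Direction: forward

Q₀ = 1.748 vs Keq = 0.01602 ⇒ Q>K, reverse
Step 1:
                  D         G
  init       0.6752    0.8133
  Δ          0.5136   -0.5136
  eq          1.189    0.2997
  solve Keq expr → x = -0.1712; check Q = 0.01602
Then remove 0.1627 M of D.
Step 2:
                  D         G
  init        1.026    0.2997
  Δ         0.03276  -0.03276
  eq          1.059    0.2669
  solve Keq expr → x = -0.01092; check Q = 0.01602
Then remove 0.0882 M of G.
Step 3:
                  D         G
  init        1.059    0.1787
  Δ        -0.07044   0.07044
  eq         0.9884    0.2492
  solve Keq expr → x = 0.02348; check Q = 0.01602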